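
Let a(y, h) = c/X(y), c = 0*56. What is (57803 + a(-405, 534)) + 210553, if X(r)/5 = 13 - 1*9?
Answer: 268356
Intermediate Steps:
X(r) = 20 (X(r) = 5*(13 - 1*9) = 5*(13 - 9) = 5*4 = 20)
c = 0
a(y, h) = 0 (a(y, h) = 0/20 = 0*(1/20) = 0)
(57803 + a(-405, 534)) + 210553 = (57803 + 0) + 210553 = 57803 + 210553 = 268356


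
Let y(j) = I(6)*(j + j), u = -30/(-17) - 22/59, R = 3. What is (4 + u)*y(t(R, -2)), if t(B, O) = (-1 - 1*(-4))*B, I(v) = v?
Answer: 584064/1003 ≈ 582.32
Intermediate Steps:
u = 1396/1003 (u = -30*(-1/17) - 22*1/59 = 30/17 - 22/59 = 1396/1003 ≈ 1.3918)
t(B, O) = 3*B (t(B, O) = (-1 + 4)*B = 3*B)
y(j) = 12*j (y(j) = 6*(j + j) = 6*(2*j) = 12*j)
(4 + u)*y(t(R, -2)) = (4 + 1396/1003)*(12*(3*3)) = 5408*(12*9)/1003 = (5408/1003)*108 = 584064/1003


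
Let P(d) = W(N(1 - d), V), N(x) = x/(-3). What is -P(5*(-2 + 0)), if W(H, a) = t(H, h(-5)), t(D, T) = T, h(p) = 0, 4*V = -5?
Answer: 0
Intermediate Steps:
V = -5/4 (V = (1/4)*(-5) = -5/4 ≈ -1.2500)
N(x) = -x/3 (N(x) = x*(-1/3) = -x/3)
W(H, a) = 0
P(d) = 0
-P(5*(-2 + 0)) = -1*0 = 0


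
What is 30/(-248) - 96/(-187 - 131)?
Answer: 1189/6572 ≈ 0.18092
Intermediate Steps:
30/(-248) - 96/(-187 - 131) = 30*(-1/248) - 96/(-318) = -15/124 - 96*(-1/318) = -15/124 + 16/53 = 1189/6572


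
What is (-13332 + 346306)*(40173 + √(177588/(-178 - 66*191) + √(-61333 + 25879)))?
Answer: 13376564502 + 166487*√(-35473203 + 2553604*I*√35454)/799 ≈ 1.338e+10 + 3.3521e+6*I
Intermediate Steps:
(-13332 + 346306)*(40173 + √(177588/(-178 - 66*191) + √(-61333 + 25879))) = 332974*(40173 + √(177588/(-178 - 12606) + √(-35454))) = 332974*(40173 + √(177588/(-12784) + I*√35454)) = 332974*(40173 + √(177588*(-1/12784) + I*√35454)) = 332974*(40173 + √(-44397/3196 + I*√35454)) = 13376564502 + 332974*√(-44397/3196 + I*√35454)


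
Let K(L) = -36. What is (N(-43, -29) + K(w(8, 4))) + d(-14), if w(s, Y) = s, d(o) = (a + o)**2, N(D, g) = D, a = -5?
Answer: 282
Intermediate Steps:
d(o) = (-5 + o)**2
(N(-43, -29) + K(w(8, 4))) + d(-14) = (-43 - 36) + (-5 - 14)**2 = -79 + (-19)**2 = -79 + 361 = 282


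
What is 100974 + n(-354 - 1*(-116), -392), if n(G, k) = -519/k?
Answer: 39582327/392 ≈ 1.0098e+5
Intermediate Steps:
100974 + n(-354 - 1*(-116), -392) = 100974 - 519/(-392) = 100974 - 519*(-1/392) = 100974 + 519/392 = 39582327/392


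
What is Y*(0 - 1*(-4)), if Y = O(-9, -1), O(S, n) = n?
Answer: -4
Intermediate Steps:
Y = -1
Y*(0 - 1*(-4)) = -(0 - 1*(-4)) = -(0 + 4) = -1*4 = -4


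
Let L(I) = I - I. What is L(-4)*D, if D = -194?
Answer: 0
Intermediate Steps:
L(I) = 0
L(-4)*D = 0*(-194) = 0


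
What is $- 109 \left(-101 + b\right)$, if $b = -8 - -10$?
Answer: $10791$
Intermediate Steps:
$b = 2$ ($b = -8 + 10 = 2$)
$- 109 \left(-101 + b\right) = - 109 \left(-101 + 2\right) = \left(-109\right) \left(-99\right) = 10791$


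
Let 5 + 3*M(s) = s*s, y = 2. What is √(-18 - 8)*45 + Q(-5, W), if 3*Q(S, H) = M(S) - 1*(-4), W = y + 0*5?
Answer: 32/9 + 45*I*√26 ≈ 3.5556 + 229.46*I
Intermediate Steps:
M(s) = -5/3 + s²/3 (M(s) = -5/3 + (s*s)/3 = -5/3 + s²/3)
W = 2 (W = 2 + 0*5 = 2 + 0 = 2)
Q(S, H) = 7/9 + S²/9 (Q(S, H) = ((-5/3 + S²/3) - 1*(-4))/3 = ((-5/3 + S²/3) + 4)/3 = (7/3 + S²/3)/3 = 7/9 + S²/9)
√(-18 - 8)*45 + Q(-5, W) = √(-18 - 8)*45 + (7/9 + (⅑)*(-5)²) = √(-26)*45 + (7/9 + (⅑)*25) = (I*√26)*45 + (7/9 + 25/9) = 45*I*√26 + 32/9 = 32/9 + 45*I*√26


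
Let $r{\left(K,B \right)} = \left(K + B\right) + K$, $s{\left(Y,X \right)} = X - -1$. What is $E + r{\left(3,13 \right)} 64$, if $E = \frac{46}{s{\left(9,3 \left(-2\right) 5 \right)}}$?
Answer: $\frac{35218}{29} \approx 1214.4$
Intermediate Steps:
$s{\left(Y,X \right)} = 1 + X$ ($s{\left(Y,X \right)} = X + 1 = 1 + X$)
$r{\left(K,B \right)} = B + 2 K$ ($r{\left(K,B \right)} = \left(B + K\right) + K = B + 2 K$)
$E = - \frac{46}{29}$ ($E = \frac{46}{1 + 3 \left(-2\right) 5} = \frac{46}{1 - 30} = \frac{46}{-29} = 46 \left(- \frac{1}{29}\right) = - \frac{46}{29} \approx -1.5862$)
$E + r{\left(3,13 \right)} 64 = - \frac{46}{29} + \left(13 + 2 \cdot 3\right) 64 = - \frac{46}{29} + \left(13 + 6\right) 64 = - \frac{46}{29} + 19 \cdot 64 = - \frac{46}{29} + 1216 = \frac{35218}{29}$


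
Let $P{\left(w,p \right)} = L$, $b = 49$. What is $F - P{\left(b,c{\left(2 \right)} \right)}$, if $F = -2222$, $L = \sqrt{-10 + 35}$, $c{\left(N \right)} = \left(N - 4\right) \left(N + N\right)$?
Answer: $-2227$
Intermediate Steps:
$c{\left(N \right)} = 2 N \left(-4 + N\right)$ ($c{\left(N \right)} = \left(-4 + N\right) 2 N = 2 N \left(-4 + N\right)$)
$L = 5$ ($L = \sqrt{25} = 5$)
$P{\left(w,p \right)} = 5$
$F - P{\left(b,c{\left(2 \right)} \right)} = -2222 - 5 = -2227$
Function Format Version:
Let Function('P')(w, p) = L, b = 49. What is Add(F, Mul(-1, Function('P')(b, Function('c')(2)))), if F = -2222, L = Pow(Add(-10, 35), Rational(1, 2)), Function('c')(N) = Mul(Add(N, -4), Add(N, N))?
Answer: -2227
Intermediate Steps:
Function('c')(N) = Mul(2, N, Add(-4, N)) (Function('c')(N) = Mul(Add(-4, N), Mul(2, N)) = Mul(2, N, Add(-4, N)))
L = 5 (L = Pow(25, Rational(1, 2)) = 5)
Function('P')(w, p) = 5
Add(F, Mul(-1, Function('P')(b, Function('c')(2)))) = Add(-2222, Mul(-1, 5)) = Add(-2222, -5) = -2227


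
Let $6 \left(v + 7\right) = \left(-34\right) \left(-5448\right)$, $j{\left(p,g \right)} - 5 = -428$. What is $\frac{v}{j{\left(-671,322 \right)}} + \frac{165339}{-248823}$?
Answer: $- \frac{861095588}{11694681} \approx -73.631$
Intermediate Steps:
$j{\left(p,g \right)} = -423$ ($j{\left(p,g \right)} = 5 - 428 = -423$)
$v = 30865$ ($v = -7 + \frac{\left(-34\right) \left(-5448\right)}{6} = -7 + \frac{1}{6} \cdot 185232 = -7 + 30872 = 30865$)
$\frac{v}{j{\left(-671,322 \right)}} + \frac{165339}{-248823} = \frac{30865}{-423} + \frac{165339}{-248823} = 30865 \left(- \frac{1}{423}\right) + 165339 \left(- \frac{1}{248823}\right) = - \frac{30865}{423} - \frac{18371}{27647} = - \frac{861095588}{11694681}$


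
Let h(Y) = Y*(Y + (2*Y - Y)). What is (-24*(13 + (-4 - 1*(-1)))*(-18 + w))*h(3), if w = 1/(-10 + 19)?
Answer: 77280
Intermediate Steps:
w = 1/9 ≈ 0.11111
h(Y) = 2*Y**2 (h(Y) = Y*(Y + Y) = Y*(2*Y) = 2*Y**2)
(-24*(13 + (-4 - 1*(-1)))*(-18 + w))*h(3) = (-24*(13 + (-4 - 1*(-1)))*(-18 + 1/9))*(2*3**2) = (-24*(13 + (-4 + 1))*(-161)/9)*(2*9) = -24*(13 - 3)*(-161)/9*18 = -240*(-161)/9*18 = -24*(-1610/9)*18 = (12880/3)*18 = 77280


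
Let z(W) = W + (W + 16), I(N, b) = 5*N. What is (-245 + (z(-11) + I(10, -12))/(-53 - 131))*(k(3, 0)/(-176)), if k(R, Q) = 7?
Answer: 78967/8096 ≈ 9.7538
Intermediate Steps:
z(W) = 16 + 2*W (z(W) = W + (16 + W) = 16 + 2*W)
(-245 + (z(-11) + I(10, -12))/(-53 - 131))*(k(3, 0)/(-176)) = (-245 + ((16 + 2*(-11)) + 5*10)/(-53 - 131))*(7/(-176)) = (-245 + ((16 - 22) + 50)/(-184))*(7*(-1/176)) = (-245 + (-6 + 50)*(-1/184))*(-7/176) = (-245 + 44*(-1/184))*(-7/176) = (-245 - 11/46)*(-7/176) = -11281/46*(-7/176) = 78967/8096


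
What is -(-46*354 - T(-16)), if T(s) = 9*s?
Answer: 16140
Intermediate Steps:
-(-46*354 - T(-16)) = -(-46*354 - 9*(-16)) = -(-16284 - 1*(-144)) = -(-16284 + 144) = -1*(-16140) = 16140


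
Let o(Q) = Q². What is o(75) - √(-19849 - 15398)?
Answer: 5625 - I*√35247 ≈ 5625.0 - 187.74*I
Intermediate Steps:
o(75) - √(-19849 - 15398) = 75² - √(-19849 - 15398) = 5625 - √(-35247) = 5625 - I*√35247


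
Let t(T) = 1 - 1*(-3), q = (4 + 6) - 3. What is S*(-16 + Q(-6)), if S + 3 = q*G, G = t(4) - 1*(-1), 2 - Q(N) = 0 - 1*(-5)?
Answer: -608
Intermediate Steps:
q = 7 (q = 10 - 3 = 7)
t(T) = 4 (t(T) = 1 + 3 = 4)
Q(N) = -3 (Q(N) = 2 - (0 - 1*(-5)) = 2 - (0 + 5) = 2 - 1*5 = 2 - 5 = -3)
G = 5 (G = 4 - 1*(-1) = 4 + 1 = 5)
S = 32 (S = -3 + 7*5 = -3 + 35 = 32)
S*(-16 + Q(-6)) = 32*(-16 - 3) = 32*(-19) = -608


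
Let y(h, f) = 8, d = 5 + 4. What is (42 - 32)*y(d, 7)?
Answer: 80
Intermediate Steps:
d = 9
(42 - 32)*y(d, 7) = (42 - 32)*8 = 10*8 = 80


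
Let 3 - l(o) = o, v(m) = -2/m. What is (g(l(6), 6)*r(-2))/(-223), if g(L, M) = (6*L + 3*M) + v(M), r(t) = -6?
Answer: -2/223 ≈ -0.0089686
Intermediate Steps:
l(o) = 3 - o
g(L, M) = -2/M + 3*M + 6*L (g(L, M) = (6*L + 3*M) - 2/M = (3*M + 6*L) - 2/M = -2/M + 3*M + 6*L)
(g(l(6), 6)*r(-2))/(-223) = ((-2/6 + 3*6 + 6*(3 - 1*6))*(-6))/(-223) = ((-2*⅙ + 18 + 6*(3 - 6))*(-6))*(-1/223) = ((-⅓ + 18 + 6*(-3))*(-6))*(-1/223) = ((-⅓ + 18 - 18)*(-6))*(-1/223) = -⅓*(-6)*(-1/223) = 2*(-1/223) = -2/223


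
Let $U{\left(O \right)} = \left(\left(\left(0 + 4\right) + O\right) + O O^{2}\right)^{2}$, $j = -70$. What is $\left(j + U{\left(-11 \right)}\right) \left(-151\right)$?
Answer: $-270316274$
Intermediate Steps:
$U{\left(O \right)} = \left(4 + O + O^{3}\right)^{2}$ ($U{\left(O \right)} = \left(\left(4 + O\right) + O^{3}\right)^{2} = \left(4 + O + O^{3}\right)^{2}$)
$\left(j + U{\left(-11 \right)}\right) \left(-151\right) = \left(-70 + \left(4 - 11 + \left(-11\right)^{3}\right)^{2}\right) \left(-151\right) = \left(-70 + \left(4 - 11 - 1331\right)^{2}\right) \left(-151\right) = \left(-70 + \left(-1338\right)^{2}\right) \left(-151\right) = \left(-70 + 1790244\right) \left(-151\right) = 1790174 \left(-151\right) = -270316274$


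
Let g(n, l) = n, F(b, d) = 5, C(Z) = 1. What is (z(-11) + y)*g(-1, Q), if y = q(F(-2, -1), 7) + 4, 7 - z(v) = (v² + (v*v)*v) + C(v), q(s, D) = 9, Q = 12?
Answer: -1229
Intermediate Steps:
z(v) = 6 - v² - v³ (z(v) = 7 - ((v² + (v*v)*v) + 1) = 7 - ((v² + v²*v) + 1) = 7 - ((v² + v³) + 1) = 7 - (1 + v² + v³) = 7 + (-1 - v² - v³) = 6 - v² - v³)
y = 13 (y = 9 + 4 = 13)
(z(-11) + y)*g(-1, Q) = ((6 - 1*(-11)² - 1*(-11)³) + 13)*(-1) = ((6 - 1*121 - 1*(-1331)) + 13)*(-1) = ((6 - 121 + 1331) + 13)*(-1) = (1216 + 13)*(-1) = 1229*(-1) = -1229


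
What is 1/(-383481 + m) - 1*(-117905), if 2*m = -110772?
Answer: 51744613634/438867 ≈ 1.1791e+5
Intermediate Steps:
m = -55386 (m = (½)*(-110772) = -55386)
1/(-383481 + m) - 1*(-117905) = 1/(-383481 - 55386) - 1*(-117905) = 1/(-438867) + 117905 = -1/438867 + 117905 = 51744613634/438867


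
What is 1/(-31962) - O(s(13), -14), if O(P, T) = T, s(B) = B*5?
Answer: 447467/31962 ≈ 14.000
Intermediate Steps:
s(B) = 5*B
1/(-31962) - O(s(13), -14) = 1/(-31962) - 1*(-14) = -1/31962 + 14 = 447467/31962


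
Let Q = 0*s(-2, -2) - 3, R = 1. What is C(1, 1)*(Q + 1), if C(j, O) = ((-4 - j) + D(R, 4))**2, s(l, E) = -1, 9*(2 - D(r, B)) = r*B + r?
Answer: -2048/81 ≈ -25.284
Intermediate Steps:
D(r, B) = 2 - r/9 - B*r/9 (D(r, B) = 2 - (r*B + r)/9 = 2 - (B*r + r)/9 = 2 - (r + B*r)/9 = 2 + (-r/9 - B*r/9) = 2 - r/9 - B*r/9)
Q = -3 (Q = 0*(-1) - 3 = 0 - 3 = -3)
C(j, O) = (-23/9 - j)**2 (C(j, O) = ((-4 - j) + (2 - 1/9*1 - 1/9*4*1))**2 = ((-4 - j) + (2 - 1/9 - 4/9))**2 = ((-4 - j) + 13/9)**2 = (-23/9 - j)**2)
C(1, 1)*(Q + 1) = ((23 + 9*1)**2/81)*(-3 + 1) = ((23 + 9)**2/81)*(-2) = ((1/81)*32**2)*(-2) = ((1/81)*1024)*(-2) = (1024/81)*(-2) = -2048/81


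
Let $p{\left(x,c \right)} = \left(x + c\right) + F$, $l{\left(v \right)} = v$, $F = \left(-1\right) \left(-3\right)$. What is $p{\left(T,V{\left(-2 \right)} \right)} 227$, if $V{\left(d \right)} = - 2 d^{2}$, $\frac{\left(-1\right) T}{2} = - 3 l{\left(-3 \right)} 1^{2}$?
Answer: $-5221$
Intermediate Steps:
$F = 3$
$T = -18$ ($T = - 2 \left(-3\right) \left(-3\right) 1^{2} = - 2 \cdot 9 \cdot 1 = \left(-2\right) 9 = -18$)
$p{\left(x,c \right)} = 3 + c + x$ ($p{\left(x,c \right)} = \left(x + c\right) + 3 = \left(c + x\right) + 3 = 3 + c + x$)
$p{\left(T,V{\left(-2 \right)} \right)} 227 = \left(3 - 2 \left(-2\right)^{2} - 18\right) 227 = \left(3 - 8 - 18\right) 227 = \left(-23\right) 227 = -5221$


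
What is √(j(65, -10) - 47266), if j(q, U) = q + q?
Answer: 4*I*√2946 ≈ 217.11*I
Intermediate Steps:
j(q, U) = 2*q
√(j(65, -10) - 47266) = √(2*65 - 47266) = √(130 - 47266) = √(-47136) = 4*I*√2946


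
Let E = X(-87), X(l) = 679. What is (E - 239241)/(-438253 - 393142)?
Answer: 238562/831395 ≈ 0.28694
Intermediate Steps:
E = 679
(E - 239241)/(-438253 - 393142) = (679 - 239241)/(-438253 - 393142) = -238562/(-831395) = -238562*(-1/831395) = 238562/831395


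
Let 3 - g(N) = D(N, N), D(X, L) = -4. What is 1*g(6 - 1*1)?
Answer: 7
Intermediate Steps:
g(N) = 7 (g(N) = 3 - 1*(-4) = 3 + 4 = 7)
1*g(6 - 1*1) = 1*7 = 7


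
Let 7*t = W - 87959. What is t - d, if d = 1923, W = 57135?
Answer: -44285/7 ≈ -6326.4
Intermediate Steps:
t = -30824/7 (t = (57135 - 87959)/7 = (⅐)*(-30824) = -30824/7 ≈ -4403.4)
t - d = -30824/7 - 1*1923 = -30824/7 - 1923 = -44285/7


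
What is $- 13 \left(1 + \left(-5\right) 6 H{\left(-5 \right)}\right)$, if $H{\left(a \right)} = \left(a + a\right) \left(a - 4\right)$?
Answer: $35087$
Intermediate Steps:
$H{\left(a \right)} = 2 a \left(-4 + a\right)$
$- 13 \left(1 + \left(-5\right) 6 H{\left(-5 \right)}\right) = - 13 \left(1 + \left(-5\right) 6 \cdot 2 \left(-5\right) \left(-4 - 5\right)\right) = - 13 \left(1 - 30 \cdot 2 \left(-5\right) \left(-9\right)\right) = - 13 \left(1 - 2700\right) = \left(-13\right) \left(-2699\right) = 35087$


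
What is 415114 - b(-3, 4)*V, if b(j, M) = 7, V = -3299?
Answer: 438207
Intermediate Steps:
415114 - b(-3, 4)*V = 415114 - 7*(-3299) = 415114 - 1*(-23093) = 415114 + 23093 = 438207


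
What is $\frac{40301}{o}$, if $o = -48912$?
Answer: $- \frac{40301}{48912} \approx -0.82395$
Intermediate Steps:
$\frac{40301}{o} = \frac{40301}{-48912} = 40301 \left(- \frac{1}{48912}\right) = - \frac{40301}{48912}$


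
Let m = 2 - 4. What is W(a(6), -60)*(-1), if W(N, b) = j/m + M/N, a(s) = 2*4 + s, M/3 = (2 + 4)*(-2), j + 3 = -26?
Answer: -167/14 ≈ -11.929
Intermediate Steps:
m = -2
j = -29 (j = -3 - 26 = -29)
M = -36 (M = 3*((2 + 4)*(-2)) = 3*(6*(-2)) = 3*(-12) = -36)
a(s) = 8 + s
W(N, b) = 29/2 - 36/N (W(N, b) = -29/(-2) - 36/N = -29*(-½) - 36/N = 29/2 - 36/N)
W(a(6), -60)*(-1) = (29/2 - 36/(8 + 6))*(-1) = (29/2 - 36/14)*(-1) = (29/2 - 36*1/14)*(-1) = (29/2 - 18/7)*(-1) = (167/14)*(-1) = -167/14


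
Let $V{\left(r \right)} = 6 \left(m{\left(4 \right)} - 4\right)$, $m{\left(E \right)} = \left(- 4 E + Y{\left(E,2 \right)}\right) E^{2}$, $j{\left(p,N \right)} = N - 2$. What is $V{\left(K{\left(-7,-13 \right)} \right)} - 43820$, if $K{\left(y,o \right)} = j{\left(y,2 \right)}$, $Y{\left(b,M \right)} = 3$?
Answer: $-45092$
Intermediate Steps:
$j{\left(p,N \right)} = -2 + N$ ($j{\left(p,N \right)} = N - 2 = -2 + N$)
$m{\left(E \right)} = E^{2} \left(3 - 4 E\right)$ ($m{\left(E \right)} = \left(- 4 E + 3\right) E^{2} = \left(3 - 4 E\right) E^{2} = E^{2} \left(3 - 4 E\right)$)
$K{\left(y,o \right)} = 0$ ($K{\left(y,o \right)} = -2 + 2 = 0$)
$V{\left(r \right)} = -1272$ ($V{\left(r \right)} = 6 \left(4^{2} \left(3 - 16\right) - 4\right) = 6 \left(16 \left(3 - 16\right) - 4\right) = 6 \left(16 \left(-13\right) - 4\right) = 6 \left(-208 - 4\right) = 6 \left(-212\right) = -1272$)
$V{\left(K{\left(-7,-13 \right)} \right)} - 43820 = -1272 - 43820 = -45092$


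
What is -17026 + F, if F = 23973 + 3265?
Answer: 10212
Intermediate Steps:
F = 27238
-17026 + F = -17026 + 27238 = 10212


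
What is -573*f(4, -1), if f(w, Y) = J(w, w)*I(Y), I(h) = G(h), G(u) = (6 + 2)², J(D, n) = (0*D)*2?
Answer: 0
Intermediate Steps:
J(D, n) = 0 (J(D, n) = 0*2 = 0)
G(u) = 64 (G(u) = 8² = 64)
I(h) = 64
f(w, Y) = 0 (f(w, Y) = 0*64 = 0)
-573*f(4, -1) = -573*0 = 0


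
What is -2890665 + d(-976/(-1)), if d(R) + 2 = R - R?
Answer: -2890667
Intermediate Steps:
d(R) = -2 (d(R) = -2 + (R - R) = -2 + 0 = -2)
-2890665 + d(-976/(-1)) = -2890665 - 2 = -2890667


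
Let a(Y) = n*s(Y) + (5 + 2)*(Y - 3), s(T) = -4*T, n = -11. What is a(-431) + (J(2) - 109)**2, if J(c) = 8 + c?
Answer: -12201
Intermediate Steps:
a(Y) = -21 + 51*Y (a(Y) = -(-44)*Y + (5 + 2)*(Y - 3) = 44*Y + 7*(-3 + Y) = 44*Y + (-21 + 7*Y) = -21 + 51*Y)
a(-431) + (J(2) - 109)**2 = (-21 + 51*(-431)) + ((8 + 2) - 109)**2 = (-21 - 21981) + (10 - 109)**2 = -22002 + (-99)**2 = -22002 + 9801 = -12201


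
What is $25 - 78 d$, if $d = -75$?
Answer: $5875$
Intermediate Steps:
$25 - 78 d = 25 - -5850 = 25 + 5850 = 5875$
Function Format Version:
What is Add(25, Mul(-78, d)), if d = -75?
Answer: 5875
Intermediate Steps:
Add(25, Mul(-78, d)) = Add(25, Mul(-78, -75)) = Add(25, 5850) = 5875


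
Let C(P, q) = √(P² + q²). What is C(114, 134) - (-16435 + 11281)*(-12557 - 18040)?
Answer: -157696938 + 2*√7738 ≈ -1.5770e+8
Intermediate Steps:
C(114, 134) - (-16435 + 11281)*(-12557 - 18040) = √(114² + 134²) - (-16435 + 11281)*(-12557 - 18040) = √(12996 + 17956) - (-5154)*(-30597) = √30952 - 1*157696938 = 2*√7738 - 157696938 = -157696938 + 2*√7738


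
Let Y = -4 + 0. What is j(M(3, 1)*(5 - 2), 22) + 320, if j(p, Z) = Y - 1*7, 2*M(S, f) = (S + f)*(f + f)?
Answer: 309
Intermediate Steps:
Y = -4
M(S, f) = f*(S + f) (M(S, f) = ((S + f)*(f + f))/2 = ((S + f)*(2*f))/2 = (2*f*(S + f))/2 = f*(S + f))
j(p, Z) = -11 (j(p, Z) = -4 - 1*7 = -4 - 7 = -11)
j(M(3, 1)*(5 - 2), 22) + 320 = -11 + 320 = 309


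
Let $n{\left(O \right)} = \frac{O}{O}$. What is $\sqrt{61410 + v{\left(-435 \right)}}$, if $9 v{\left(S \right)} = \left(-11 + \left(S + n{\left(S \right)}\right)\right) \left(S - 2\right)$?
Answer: $\frac{\sqrt{747155}}{3} \approx 288.13$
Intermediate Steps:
$n{\left(O \right)} = 1$
$v{\left(S \right)} = \frac{\left(-10 + S\right) \left(-2 + S\right)}{9}$ ($v{\left(S \right)} = \frac{\left(-11 + \left(S + 1\right)\right) \left(S - 2\right)}{9} = \frac{\left(-11 + \left(1 + S\right)\right) \left(S - 2\right)}{9} = \frac{\left(-10 + S\right) \left(-2 + S\right)}{9}$)
$\sqrt{61410 + v{\left(-435 \right)}} = \sqrt{61410 + \left(\frac{20}{9} - -580 + \frac{\left(-435\right)^{2}}{9}\right)} = \sqrt{61410 + \left(\frac{20}{9} + 580 + \frac{1}{9} \cdot 189225\right)} = \sqrt{61410 + \left(\frac{20}{9} + 580 + 21025\right)} = \sqrt{61410 + \frac{194465}{9}} = \sqrt{\frac{747155}{9}} = \frac{\sqrt{747155}}{3}$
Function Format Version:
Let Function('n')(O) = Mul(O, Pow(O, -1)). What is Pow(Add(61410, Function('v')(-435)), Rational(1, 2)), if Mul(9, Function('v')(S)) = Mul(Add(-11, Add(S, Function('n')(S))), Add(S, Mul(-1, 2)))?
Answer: Mul(Rational(1, 3), Pow(747155, Rational(1, 2))) ≈ 288.13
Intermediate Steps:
Function('n')(O) = 1
Function('v')(S) = Mul(Rational(1, 9), Add(-10, S), Add(-2, S)) (Function('v')(S) = Mul(Rational(1, 9), Mul(Add(-11, Add(S, 1)), Add(S, Mul(-1, 2)))) = Mul(Rational(1, 9), Mul(Add(-11, Add(1, S)), Add(S, -2))) = Mul(Rational(1, 9), Mul(Add(-10, S), Add(-2, S))) = Mul(Rational(1, 9), Add(-10, S), Add(-2, S)))
Pow(Add(61410, Function('v')(-435)), Rational(1, 2)) = Pow(Add(61410, Add(Rational(20, 9), Mul(Rational(-4, 3), -435), Mul(Rational(1, 9), Pow(-435, 2)))), Rational(1, 2)) = Pow(Add(61410, Add(Rational(20, 9), 580, Mul(Rational(1, 9), 189225))), Rational(1, 2)) = Pow(Add(61410, Add(Rational(20, 9), 580, 21025)), Rational(1, 2)) = Pow(Add(61410, Rational(194465, 9)), Rational(1, 2)) = Pow(Rational(747155, 9), Rational(1, 2)) = Mul(Rational(1, 3), Pow(747155, Rational(1, 2)))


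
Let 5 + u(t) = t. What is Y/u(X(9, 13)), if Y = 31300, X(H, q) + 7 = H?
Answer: -31300/3 ≈ -10433.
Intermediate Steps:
X(H, q) = -7 + H
u(t) = -5 + t
Y/u(X(9, 13)) = 31300/(-5 + (-7 + 9)) = 31300/(-5 + 2) = 31300/(-3) = 31300*(-⅓) = -31300/3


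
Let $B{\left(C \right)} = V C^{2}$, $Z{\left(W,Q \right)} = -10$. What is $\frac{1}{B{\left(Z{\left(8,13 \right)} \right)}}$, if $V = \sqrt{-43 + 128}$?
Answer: $\frac{\sqrt{85}}{8500} \approx 0.0010847$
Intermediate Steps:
$V = \sqrt{85} \approx 9.2195$
$B{\left(C \right)} = \sqrt{85} C^{2}$
$\frac{1}{B{\left(Z{\left(8,13 \right)} \right)}} = \frac{1}{\sqrt{85} \left(-10\right)^{2}} = \frac{1}{\sqrt{85} \cdot 100} = \frac{1}{100 \sqrt{85}} = \frac{\sqrt{85}}{8500}$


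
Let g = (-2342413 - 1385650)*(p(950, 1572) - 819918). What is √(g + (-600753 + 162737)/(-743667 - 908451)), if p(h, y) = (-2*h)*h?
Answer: √1918302509928242997546/14001 ≈ 3.1282e+6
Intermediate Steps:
p(h, y) = -2*h²
g = 9785859673834 (g = (-2342413 - 1385650)*(-2*950² - 819918) = -3728063*(-2*902500 - 819918) = -3728063*(-1805000 - 819918) = -3728063*(-2624918) = 9785859673834)
√(g + (-600753 + 162737)/(-743667 - 908451)) = √(9785859673834 + (-600753 + 162737)/(-743667 - 908451)) = √(9785859673834 - 438016/(-1652118)) = √(9785859673834 - 438016*(-1/1652118)) = √(9785859673834 + 3712/14001) = √(137011821293353546/14001) = √1918302509928242997546/14001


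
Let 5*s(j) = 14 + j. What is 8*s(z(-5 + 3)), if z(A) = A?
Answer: 96/5 ≈ 19.200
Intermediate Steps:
s(j) = 14/5 + j/5 (s(j) = (14 + j)/5 = 14/5 + j/5)
8*s(z(-5 + 3)) = 8*(14/5 + (-5 + 3)/5) = 8*(14/5 + (⅕)*(-2)) = 8*(14/5 - ⅖) = 8*(12/5) = 96/5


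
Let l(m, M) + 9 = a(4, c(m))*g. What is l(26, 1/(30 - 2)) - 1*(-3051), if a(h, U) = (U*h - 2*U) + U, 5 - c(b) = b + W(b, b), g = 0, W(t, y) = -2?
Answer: 3042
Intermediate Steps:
c(b) = 7 - b (c(b) = 5 - (b - 2) = 5 - (-2 + b) = 5 + (2 - b) = 7 - b)
a(h, U) = -U + U*h (a(h, U) = (-2*U + U*h) + U = -U + U*h)
l(m, M) = -9 (l(m, M) = -9 + ((7 - m)*(-1 + 4))*0 = -9 + ((7 - m)*3)*0 = -9 + (21 - 3*m)*0 = -9 + 0 = -9)
l(26, 1/(30 - 2)) - 1*(-3051) = -9 - 1*(-3051) = -9 + 3051 = 3042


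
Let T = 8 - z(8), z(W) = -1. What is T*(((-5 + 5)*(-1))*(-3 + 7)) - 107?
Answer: -107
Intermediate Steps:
T = 9 (T = 8 - 1*(-1) = 8 + 1 = 9)
T*(((-5 + 5)*(-1))*(-3 + 7)) - 107 = 9*(((-5 + 5)*(-1))*(-3 + 7)) - 107 = 9*((0*(-1))*4) - 107 = 9*(0*4) - 107 = 9*0 - 107 = 0 - 107 = -107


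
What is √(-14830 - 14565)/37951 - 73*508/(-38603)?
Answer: 37084/38603 + I*√29395/37951 ≈ 0.96065 + 0.0045177*I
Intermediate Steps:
√(-14830 - 14565)/37951 - 73*508/(-38603) = √(-29395)*(1/37951) - 37084*(-1/38603) = (I*√29395)*(1/37951) + 37084/38603 = I*√29395/37951 + 37084/38603 = 37084/38603 + I*√29395/37951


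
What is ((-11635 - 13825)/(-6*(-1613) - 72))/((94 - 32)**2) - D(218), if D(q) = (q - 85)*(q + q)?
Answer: -535308457973/9231366 ≈ -57988.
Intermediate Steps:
D(q) = 2*q*(-85 + q) (D(q) = (-85 + q)*(2*q) = 2*q*(-85 + q))
((-11635 - 13825)/(-6*(-1613) - 72))/((94 - 32)**2) - D(218) = ((-11635 - 13825)/(-6*(-1613) - 72))/((94 - 32)**2) - 2*218*(-85 + 218) = (-25460/(9678 - 72))/(62**2) - 2*218*133 = -25460/9606/3844 - 1*57988 = -25460*1/9606*(1/3844) - 57988 = -12730/4803*1/3844 - 57988 = -6365/9231366 - 57988 = -535308457973/9231366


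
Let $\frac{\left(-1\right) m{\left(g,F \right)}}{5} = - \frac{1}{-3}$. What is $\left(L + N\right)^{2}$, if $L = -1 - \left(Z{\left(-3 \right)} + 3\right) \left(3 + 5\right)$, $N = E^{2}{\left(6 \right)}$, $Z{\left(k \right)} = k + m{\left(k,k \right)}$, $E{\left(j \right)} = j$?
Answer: $\frac{21025}{9} \approx 2336.1$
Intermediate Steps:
$m{\left(g,F \right)} = - \frac{5}{3}$ ($m{\left(g,F \right)} = - 5 \left(- \frac{1}{-3}\right) = - 5 \left(\left(-1\right) \left(- \frac{1}{3}\right)\right) = \left(-5\right) \frac{1}{3} = - \frac{5}{3}$)
$Z{\left(k \right)} = - \frac{5}{3} + k$ ($Z{\left(k \right)} = k - \frac{5}{3} = - \frac{5}{3} + k$)
$N = 36$ ($N = 6^{2} = 36$)
$L = \frac{37}{3}$ ($L = -1 - \left(\left(- \frac{5}{3} - 3\right) + 3\right) \left(3 + 5\right) = -1 - \left(- \frac{14}{3} + 3\right) 8 = -1 - \left(- \frac{5}{3}\right) 8 = -1 - - \frac{40}{3} = -1 + \frac{40}{3} = \frac{37}{3} \approx 12.333$)
$\left(L + N\right)^{2} = \left(\frac{37}{3} + 36\right)^{2} = \left(\frac{145}{3}\right)^{2} = \frac{21025}{9}$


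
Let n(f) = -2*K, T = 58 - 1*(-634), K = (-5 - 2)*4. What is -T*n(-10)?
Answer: -38752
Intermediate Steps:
K = -28 (K = -7*4 = -28)
T = 692 (T = 58 + 634 = 692)
n(f) = 56 (n(f) = -2*(-28) = 56)
-T*n(-10) = -692*56 = -1*38752 = -38752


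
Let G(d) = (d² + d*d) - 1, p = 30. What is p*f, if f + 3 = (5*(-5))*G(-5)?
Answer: -36840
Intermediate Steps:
G(d) = -1 + 2*d² (G(d) = (d² + d²) - 1 = 2*d² - 1 = -1 + 2*d²)
f = -1228 (f = -3 + (5*(-5))*(-1 + 2*(-5)²) = -3 - 25*(-1 + 2*25) = -3 - 25*(-1 + 50) = -3 - 25*49 = -3 - 1225 = -1228)
p*f = 30*(-1228) = -36840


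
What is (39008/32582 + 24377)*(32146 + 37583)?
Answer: 2517503492529/1481 ≈ 1.6999e+9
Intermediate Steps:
(39008/32582 + 24377)*(32146 + 37583) = (39008*(1/32582) + 24377)*69729 = (19504/16291 + 24377)*69729 = (397145211/16291)*69729 = 2517503492529/1481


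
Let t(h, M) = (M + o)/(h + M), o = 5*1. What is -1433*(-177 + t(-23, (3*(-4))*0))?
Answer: 5840908/23 ≈ 2.5395e+5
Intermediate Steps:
o = 5
t(h, M) = (5 + M)/(M + h) (t(h, M) = (M + 5)/(h + M) = (5 + M)/(M + h))
-1433*(-177 + t(-23, (3*(-4))*0)) = -1433*(-177 + (5 + (3*(-4))*0)/((3*(-4))*0 - 23)) = -1433*(-177 + (5 - 12*0)/(-12*0 - 23)) = -1433*(-177 + (5 + 0)/(0 - 23)) = -1433*(-177 + 5/(-23)) = -1433*(-177 - 1/23*5) = -1433*(-177 - 5/23) = -1433*(-4076/23) = 5840908/23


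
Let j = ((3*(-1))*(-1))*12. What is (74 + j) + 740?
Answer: 850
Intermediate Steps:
j = 36 (j = -3*(-1)*12 = 3*12 = 36)
(74 + j) + 740 = (74 + 36) + 740 = 110 + 740 = 850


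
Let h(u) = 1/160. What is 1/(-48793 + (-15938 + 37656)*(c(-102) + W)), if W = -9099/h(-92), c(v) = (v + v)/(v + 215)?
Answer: -113/3572836386641 ≈ -3.1628e-11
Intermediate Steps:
c(v) = 2*v/(215 + v) (c(v) = (2*v)/(215 + v) = 2*v/(215 + v))
h(u) = 1/160
W = -1455840 (W = -9099/1/160 = -9099*160 = -1455840)
1/(-48793 + (-15938 + 37656)*(c(-102) + W)) = 1/(-48793 + (-15938 + 37656)*(2*(-102)/(215 - 102) - 1455840)) = 1/(-48793 + 21718*(2*(-102)/113 - 1455840)) = 1/(-48793 + 21718*(2*(-102)*(1/113) - 1455840)) = 1/(-48793 + 21718*(-204/113 - 1455840)) = 1/(-48793 + 21718*(-164510124/113)) = 1/(-48793 - 3572830873032/113) = 1/(-3572836386641/113) = -113/3572836386641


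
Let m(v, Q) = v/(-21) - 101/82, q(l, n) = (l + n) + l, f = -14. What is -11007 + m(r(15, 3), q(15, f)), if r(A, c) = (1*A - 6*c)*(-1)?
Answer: -6318807/574 ≈ -11008.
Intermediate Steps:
r(A, c) = -A + 6*c (r(A, c) = (A - 6*c)*(-1) = -A + 6*c)
q(l, n) = n + 2*l
m(v, Q) = -101/82 - v/21 (m(v, Q) = v*(-1/21) - 101*1/82 = -v/21 - 101/82 = -101/82 - v/21)
-11007 + m(r(15, 3), q(15, f)) = -11007 + (-101/82 - (-1*15 + 6*3)/21) = -11007 + (-101/82 - (-15 + 18)/21) = -11007 + (-101/82 - 1/21*3) = -11007 + (-101/82 - 1/7) = -11007 - 789/574 = -6318807/574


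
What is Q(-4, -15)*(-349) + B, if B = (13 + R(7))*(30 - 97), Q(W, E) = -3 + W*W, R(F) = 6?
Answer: -5810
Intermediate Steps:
Q(W, E) = -3 + W**2
B = -1273 (B = (13 + 6)*(30 - 97) = 19*(-67) = -1273)
Q(-4, -15)*(-349) + B = (-3 + (-4)**2)*(-349) - 1273 = (-3 + 16)*(-349) - 1273 = 13*(-349) - 1273 = -4537 - 1273 = -5810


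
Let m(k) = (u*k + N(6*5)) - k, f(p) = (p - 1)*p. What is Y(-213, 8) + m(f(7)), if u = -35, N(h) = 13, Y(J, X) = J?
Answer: -1712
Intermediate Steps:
f(p) = p*(-1 + p) (f(p) = (-1 + p)*p = p*(-1 + p))
m(k) = 13 - 36*k (m(k) = (-35*k + 13) - k = (13 - 35*k) - k = 13 - 36*k)
Y(-213, 8) + m(f(7)) = -213 + (13 - 252*(-1 + 7)) = -213 + (13 - 252*6) = -213 + (13 - 36*42) = -213 + (13 - 1512) = -213 - 1499 = -1712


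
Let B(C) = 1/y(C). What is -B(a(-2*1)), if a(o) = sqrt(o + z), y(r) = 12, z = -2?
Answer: -1/12 ≈ -0.083333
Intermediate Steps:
a(o) = sqrt(-2 + o) (a(o) = sqrt(o - 2) = sqrt(-2 + o))
B(C) = 1/12
-B(a(-2*1)) = -1*1/12 = -1/12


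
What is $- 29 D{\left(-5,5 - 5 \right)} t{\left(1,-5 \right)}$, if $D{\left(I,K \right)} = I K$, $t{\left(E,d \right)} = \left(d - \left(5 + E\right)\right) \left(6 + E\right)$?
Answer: $0$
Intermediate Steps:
$t{\left(E,d \right)} = \left(6 + E\right) \left(-5 + d - E\right)$ ($t{\left(E,d \right)} = \left(-5 + d - E\right) \left(6 + E\right) = \left(6 + E\right) \left(-5 + d - E\right)$)
$- 29 D{\left(-5,5 - 5 \right)} t{\left(1,-5 \right)} = - 29 \left(- 5 \left(5 - 5\right)\right) \left(-30 - 1^{2} - 11 + 6 \left(-5\right) + 1 \left(-5\right)\right) = - 29 \left(- 5 \left(5 - 5\right)\right) \left(-30 - 1 - 11 - 30 - 5\right) = - 29 \left(\left(-5\right) 0\right) \left(-30 - 1 - 11 - 30 - 5\right) = \left(-29\right) 0 \left(-77\right) = 0 \left(-77\right) = 0$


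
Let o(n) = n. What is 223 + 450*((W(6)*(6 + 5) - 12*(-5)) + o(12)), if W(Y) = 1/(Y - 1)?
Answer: 33613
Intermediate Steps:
W(Y) = 1/(-1 + Y)
223 + 450*((W(6)*(6 + 5) - 12*(-5)) + o(12)) = 223 + 450*(((6 + 5)/(-1 + 6) - 12*(-5)) + 12) = 223 + 450*((11/5 + 60) + 12) = 223 + 450*(311/5 + 12) = 223 + 450*(371/5) = 223 + 33390 = 33613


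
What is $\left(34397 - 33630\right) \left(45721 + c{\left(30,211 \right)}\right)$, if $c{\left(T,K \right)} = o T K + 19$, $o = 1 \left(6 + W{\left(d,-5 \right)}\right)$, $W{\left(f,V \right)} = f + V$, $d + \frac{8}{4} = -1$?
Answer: $25372360$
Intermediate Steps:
$d = -3$ ($d = -2 - 1 = -3$)
$W{\left(f,V \right)} = V + f$
$o = -2$ ($o = 1 \left(6 - 8\right) = 1 \left(-2\right) = -2$)
$c{\left(T,K \right)} = 19 - 2 K T$ ($c{\left(T,K \right)} = - 2 T K + 19 = - 2 K T + 19 = 19 - 2 K T$)
$\left(34397 - 33630\right) \left(45721 + c{\left(30,211 \right)}\right) = \left(34397 - 33630\right) \left(45721 + \left(19 - 422 \cdot 30\right)\right) = 767 \left(45721 + \left(19 - 12660\right)\right) = 767 \left(45721 - 12641\right) = 767 \cdot 33080 = 25372360$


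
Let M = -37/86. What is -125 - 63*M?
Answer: -8419/86 ≈ -97.895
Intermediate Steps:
M = -37/86 (M = -37*1/86 = -37/86 ≈ -0.43023)
-125 - 63*M = -125 - 63*(-37/86) = -125 + 2331/86 = -8419/86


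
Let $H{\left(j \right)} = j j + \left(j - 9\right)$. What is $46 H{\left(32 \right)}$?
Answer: $48162$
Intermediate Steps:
$H{\left(j \right)} = -9 + j + j^{2}$ ($H{\left(j \right)} = j^{2} + \left(j - 9\right) = j^{2} + \left(-9 + j\right) = -9 + j + j^{2}$)
$46 H{\left(32 \right)} = 46 \left(-9 + 32 + 32^{2}\right) = 46 \left(-9 + 32 + 1024\right) = 46 \cdot 1047 = 48162$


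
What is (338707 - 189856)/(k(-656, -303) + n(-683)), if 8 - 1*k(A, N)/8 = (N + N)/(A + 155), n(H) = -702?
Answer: -920671/4006 ≈ -229.82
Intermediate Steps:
k(A, N) = 64 - 16*N/(155 + A) (k(A, N) = 64 - 8*(N + N)/(A + 155) = 64 - 8*2*N/(155 + A) = 64 - 16*N/(155 + A))
(338707 - 189856)/(k(-656, -303) + n(-683)) = (338707 - 189856)/(16*(620 - 1*(-303) + 4*(-656))/(155 - 656) - 702) = 148851/(16*(620 + 303 - 2624)/(-501) - 702) = 148851/(16*(-1/501)*(-1701) - 702) = 148851/(9072/167 - 702) = 148851/(-108162/167) = 148851*(-167/108162) = -920671/4006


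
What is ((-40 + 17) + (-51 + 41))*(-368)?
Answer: 12144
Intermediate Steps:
((-40 + 17) + (-51 + 41))*(-368) = (-23 - 10)*(-368) = -33*(-368) = 12144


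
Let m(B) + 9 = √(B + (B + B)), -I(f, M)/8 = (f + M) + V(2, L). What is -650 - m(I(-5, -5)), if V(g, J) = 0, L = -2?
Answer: -641 - 4*√15 ≈ -656.49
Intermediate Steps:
I(f, M) = -8*M - 8*f (I(f, M) = -8*((f + M) + 0) = -8*((M + f) + 0) = -8*(M + f) = -8*M - 8*f)
m(B) = -9 + √3*√B (m(B) = -9 + √(B + (B + B)) = -9 + √(B + 2*B) = -9 + √(3*B) = -9 + √3*√B)
-650 - m(I(-5, -5)) = -650 - (-9 + √3*√(-8*(-5) - 8*(-5))) = -650 - (-9 + √3*√(40 + 40)) = -650 - (-9 + √3*√80) = -650 - (-9 + √3*(4*√5)) = -650 - (-9 + 4*√15) = -650 + (9 - 4*√15) = -641 - 4*√15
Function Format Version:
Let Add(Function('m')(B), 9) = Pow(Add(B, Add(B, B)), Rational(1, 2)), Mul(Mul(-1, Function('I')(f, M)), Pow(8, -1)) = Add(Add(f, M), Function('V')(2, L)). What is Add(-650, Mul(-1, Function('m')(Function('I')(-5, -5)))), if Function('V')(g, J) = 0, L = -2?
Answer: Add(-641, Mul(-4, Pow(15, Rational(1, 2)))) ≈ -656.49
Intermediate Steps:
Function('I')(f, M) = Add(Mul(-8, M), Mul(-8, f)) (Function('I')(f, M) = Mul(-8, Add(Add(f, M), 0)) = Mul(-8, Add(Add(M, f), 0)) = Mul(-8, Add(M, f)) = Add(Mul(-8, M), Mul(-8, f)))
Function('m')(B) = Add(-9, Mul(Pow(3, Rational(1, 2)), Pow(B, Rational(1, 2)))) (Function('m')(B) = Add(-9, Pow(Add(B, Add(B, B)), Rational(1, 2))) = Add(-9, Pow(Add(B, Mul(2, B)), Rational(1, 2))) = Add(-9, Pow(Mul(3, B), Rational(1, 2))) = Add(-9, Mul(Pow(3, Rational(1, 2)), Pow(B, Rational(1, 2)))))
Add(-650, Mul(-1, Function('m')(Function('I')(-5, -5)))) = Add(-650, Mul(-1, Add(-9, Mul(Pow(3, Rational(1, 2)), Pow(Add(Mul(-8, -5), Mul(-8, -5)), Rational(1, 2)))))) = Add(-650, Mul(-1, Add(-9, Mul(Pow(3, Rational(1, 2)), Pow(Add(40, 40), Rational(1, 2)))))) = Add(-650, Mul(-1, Add(-9, Mul(Pow(3, Rational(1, 2)), Pow(80, Rational(1, 2)))))) = Add(-650, Mul(-1, Add(-9, Mul(Pow(3, Rational(1, 2)), Mul(4, Pow(5, Rational(1, 2))))))) = Add(-650, Mul(-1, Add(-9, Mul(4, Pow(15, Rational(1, 2)))))) = Add(-650, Add(9, Mul(-4, Pow(15, Rational(1, 2))))) = Add(-641, Mul(-4, Pow(15, Rational(1, 2))))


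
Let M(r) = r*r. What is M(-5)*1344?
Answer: 33600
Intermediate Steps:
M(r) = r²
M(-5)*1344 = (-5)²*1344 = 25*1344 = 33600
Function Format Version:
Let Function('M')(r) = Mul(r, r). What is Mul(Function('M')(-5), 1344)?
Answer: 33600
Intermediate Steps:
Function('M')(r) = Pow(r, 2)
Mul(Function('M')(-5), 1344) = Mul(Pow(-5, 2), 1344) = Mul(25, 1344) = 33600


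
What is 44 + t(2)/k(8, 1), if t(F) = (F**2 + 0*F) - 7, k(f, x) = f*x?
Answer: 349/8 ≈ 43.625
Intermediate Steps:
t(F) = -7 + F**2 (t(F) = (F**2 + 0) - 7 = F**2 - 7 = -7 + F**2)
44 + t(2)/k(8, 1) = 44 + (-7 + 2**2)/((8*1)) = 44 + (-7 + 4)/8 = 44 + (1/8)*(-3) = 44 - 3/8 = 349/8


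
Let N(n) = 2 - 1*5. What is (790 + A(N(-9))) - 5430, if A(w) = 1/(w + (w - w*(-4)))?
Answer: -83521/18 ≈ -4640.1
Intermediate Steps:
N(n) = -3 (N(n) = 2 - 5 = -3)
A(w) = 1/(6*w) (A(w) = 1/(w + (w - (-4)*w)) = 1/(w + (w + 4*w)) = 1/(w + 5*w) = 1/(6*w))
(790 + A(N(-9))) - 5430 = (790 + (⅙)/(-3)) - 5430 = (790 + (⅙)*(-⅓)) - 5430 = (790 - 1/18) - 5430 = 14219/18 - 5430 = -83521/18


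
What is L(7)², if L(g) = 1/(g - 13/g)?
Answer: 49/1296 ≈ 0.037809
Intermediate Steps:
L(7)² = (7/(-13 + 7²))² = (7/(-13 + 49))² = (7/36)² = 49/1296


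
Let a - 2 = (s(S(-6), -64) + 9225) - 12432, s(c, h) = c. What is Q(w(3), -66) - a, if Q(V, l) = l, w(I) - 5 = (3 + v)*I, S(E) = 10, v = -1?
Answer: 3129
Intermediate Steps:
w(I) = 5 + 2*I (w(I) = 5 + (3 - 1)*I = 5 + 2*I)
a = -3195 (a = 2 + ((10 + 9225) - 12432) = 2 + (9235 - 12432) = 2 - 3197 = -3195)
Q(w(3), -66) - a = -66 - 1*(-3195) = -66 + 3195 = 3129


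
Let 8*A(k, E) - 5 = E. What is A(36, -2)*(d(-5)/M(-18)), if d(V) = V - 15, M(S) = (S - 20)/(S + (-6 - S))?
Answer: -45/38 ≈ -1.1842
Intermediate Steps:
A(k, E) = 5/8 + E/8
M(S) = 10/3 - S/6 (M(S) = (-20 + S)/(-6) = (-20 + S)*(-⅙) = 10/3 - S/6)
d(V) = -15 + V
A(36, -2)*(d(-5)/M(-18)) = (5/8 + (⅛)*(-2))*((-15 - 5)/(10/3 - ⅙*(-18))) = (5/8 - ¼)*(-20/(10/3 + 3)) = 3*(-20/19/3)/8 = 3*(-20*3/19)/8 = (3/8)*(-60/19) = -45/38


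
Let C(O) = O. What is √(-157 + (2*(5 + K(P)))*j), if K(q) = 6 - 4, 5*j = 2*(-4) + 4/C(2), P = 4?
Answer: I*√4345/5 ≈ 13.183*I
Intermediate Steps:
j = -6/5 (j = (2*(-4) + 4/2)/5 = (-8 + 4*(½))/5 = (-8 + 2)/5 = (⅕)*(-6) = -6/5 ≈ -1.2000)
K(q) = 2
√(-157 + (2*(5 + K(P)))*j) = √(-157 + (2*(5 + 2))*(-6/5)) = √(-157 + (2*7)*(-6/5)) = √(-157 + 14*(-6/5)) = √(-157 - 84/5) = √(-869/5) = I*√4345/5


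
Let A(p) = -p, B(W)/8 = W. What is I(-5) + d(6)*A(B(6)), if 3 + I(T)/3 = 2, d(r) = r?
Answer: -291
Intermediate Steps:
B(W) = 8*W
I(T) = -3 (I(T) = -9 + 3*2 = -9 + 6 = -3)
I(-5) + d(6)*A(B(6)) = -3 + 6*(-8*6) = -3 + 6*(-1*48) = -3 + 6*(-48) = -3 - 288 = -291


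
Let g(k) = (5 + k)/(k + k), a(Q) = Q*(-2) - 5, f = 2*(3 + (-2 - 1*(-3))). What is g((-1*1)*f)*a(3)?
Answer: -33/16 ≈ -2.0625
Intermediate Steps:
f = 8 (f = 2*(3 + (-2 + 3)) = 2*(3 + 1) = 2*4 = 8)
a(Q) = -5 - 2*Q (a(Q) = -2*Q - 5 = -5 - 2*Q)
g(k) = (5 + k)/(2*k) (g(k) = (5 + k)/((2*k)) = (5 + k)*(1/(2*k)) = (5 + k)/(2*k))
g((-1*1)*f)*a(3) = ((5 - 1*1*8)/(2*((-1*1*8))))*(-5 - 2*3) = ((5 - 1*8)/(2*((-1*8))))*(-5 - 6) = ((1/2)*(5 - 8)/(-8))*(-11) = ((1/2)*(-1/8)*(-3))*(-11) = (3/16)*(-11) = -33/16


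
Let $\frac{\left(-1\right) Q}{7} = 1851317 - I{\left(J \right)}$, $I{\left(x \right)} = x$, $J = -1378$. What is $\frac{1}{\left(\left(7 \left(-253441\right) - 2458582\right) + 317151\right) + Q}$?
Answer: $- \frac{1}{16884383} \approx -5.9226 \cdot 10^{-8}$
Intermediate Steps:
$Q = -12968865$ ($Q = - 7 \left(1851317 - -1378\right) = - 7 \left(1851317 + 1378\right) = \left(-7\right) 1852695 = -12968865$)
$\frac{1}{\left(\left(7 \left(-253441\right) - 2458582\right) + 317151\right) + Q} = \frac{1}{\left(\left(7 \left(-253441\right) - 2458582\right) + 317151\right) - 12968865} = \frac{1}{\left(\left(-1774087 - 2458582\right) + 317151\right) - 12968865} = \frac{1}{\left(-4232669 + 317151\right) - 12968865} = \frac{1}{-3915518 - 12968865} = \frac{1}{-16884383} = - \frac{1}{16884383}$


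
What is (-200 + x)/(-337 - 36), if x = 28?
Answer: 172/373 ≈ 0.46113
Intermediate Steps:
(-200 + x)/(-337 - 36) = (-200 + 28)/(-337 - 36) = -172/(-373) = -172*(-1/373) = 172/373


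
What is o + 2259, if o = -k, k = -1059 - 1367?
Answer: 4685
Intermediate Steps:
k = -2426
o = 2426 (o = -1*(-2426) = 2426)
o + 2259 = 2426 + 2259 = 4685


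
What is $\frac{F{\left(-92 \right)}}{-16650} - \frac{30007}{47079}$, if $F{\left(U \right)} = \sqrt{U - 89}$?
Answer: $- \frac{30007}{47079} - \frac{i \sqrt{181}}{16650} \approx -0.63738 - 0.00080803 i$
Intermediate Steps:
$F{\left(U \right)} = \sqrt{-89 + U}$
$\frac{F{\left(-92 \right)}}{-16650} - \frac{30007}{47079} = \frac{\sqrt{-89 - 92}}{-16650} - \frac{30007}{47079} = \sqrt{-181} \left(- \frac{1}{16650}\right) - \frac{30007}{47079} = i \sqrt{181} \left(- \frac{1}{16650}\right) - \frac{30007}{47079} = - \frac{i \sqrt{181}}{16650} - \frac{30007}{47079} = - \frac{30007}{47079} - \frac{i \sqrt{181}}{16650}$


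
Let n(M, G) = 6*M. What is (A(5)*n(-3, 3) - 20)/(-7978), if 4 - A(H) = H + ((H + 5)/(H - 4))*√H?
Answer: 1/3989 - 90*√5/3989 ≈ -0.050200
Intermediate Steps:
A(H) = 4 - H - √H*(5 + H)/(-4 + H) (A(H) = 4 - (H + ((H + 5)/(H - 4))*√H) = 4 - (H + ((5 + H)/(-4 + H))*√H) = 4 - (H + √H*(5 + H)/(-4 + H)) = 4 + (-H - √H*(5 + H)/(-4 + H)) = 4 - H - √H*(5 + H)/(-4 + H))
(A(5)*n(-3, 3) - 20)/(-7978) = (((-16 - 1*5² - 5^(3/2) - 5*√5 + 8*5)/(-4 + 5))*(6*(-3)) - 20)/(-7978) = (((-16 - 1*25 - 5*√5 - 5*√5 + 40)/1)*(-18) - 20)*(-1/7978) = ((1*(-16 - 25 - 5*√5 - 5*√5 + 40))*(-18) - 20)*(-1/7978) = ((1*(-1 - 10*√5))*(-18) - 20)*(-1/7978) = ((-1 - 10*√5)*(-18) - 20)*(-1/7978) = ((18 + 180*√5) - 20)*(-1/7978) = (-2 + 180*√5)*(-1/7978) = 1/3989 - 90*√5/3989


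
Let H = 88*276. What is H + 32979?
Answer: 57267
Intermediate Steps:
H = 24288
H + 32979 = 24288 + 32979 = 57267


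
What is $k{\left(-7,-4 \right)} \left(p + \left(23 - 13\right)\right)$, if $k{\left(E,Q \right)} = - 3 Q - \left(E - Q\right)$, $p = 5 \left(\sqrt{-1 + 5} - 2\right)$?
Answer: $150$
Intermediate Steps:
$p = 0$ ($p = 5 \left(\sqrt{4} - 2\right) = 5 \left(2 - 2\right) = 5 \cdot 0 = 0$)
$k{\left(E,Q \right)} = - E - 2 Q$
$k{\left(-7,-4 \right)} \left(p + \left(23 - 13\right)\right) = \left(\left(-1\right) \left(-7\right) - -8\right) \left(0 + \left(23 - 13\right)\right) = \left(7 + 8\right) \left(0 + 10\right) = 15 \cdot 10 = 150$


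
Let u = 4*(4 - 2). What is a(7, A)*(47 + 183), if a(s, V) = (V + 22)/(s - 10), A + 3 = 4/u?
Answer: -1495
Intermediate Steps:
u = 8 (u = 4*2 = 8)
A = -5/2 (A = -3 + 4/8 = -3 + 4*(⅛) = -3 + ½ = -5/2 ≈ -2.5000)
a(s, V) = (22 + V)/(-10 + s)
a(7, A)*(47 + 183) = ((22 - 5/2)/(-10 + 7))*(47 + 183) = ((39/2)/(-3))*230 = -⅓*39/2*230 = -13/2*230 = -1495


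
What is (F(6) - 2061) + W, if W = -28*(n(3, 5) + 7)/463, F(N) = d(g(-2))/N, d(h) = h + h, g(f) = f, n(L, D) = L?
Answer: -2864495/1389 ≈ -2062.3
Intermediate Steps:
d(h) = 2*h
F(N) = -4/N (F(N) = (2*(-2))/N = -4/N)
W = -280/463 (W = -28*(3 + 7)/463 = -28*10*(1/463) = -280*1/463 = -280/463 ≈ -0.60475)
(F(6) - 2061) + W = (-4/6 - 2061) - 280/463 = (-4*⅙ - 2061) - 280/463 = (-⅔ - 2061) - 280/463 = -6185/3 - 280/463 = -2864495/1389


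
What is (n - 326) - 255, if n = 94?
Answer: -487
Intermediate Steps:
(n - 326) - 255 = (94 - 326) - 255 = -232 - 255 = -487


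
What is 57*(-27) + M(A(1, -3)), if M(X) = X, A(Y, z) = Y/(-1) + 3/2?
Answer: -3077/2 ≈ -1538.5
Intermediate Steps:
A(Y, z) = 3/2 - Y (A(Y, z) = Y*(-1) + 3*(½) = -Y + 3/2 = 3/2 - Y)
57*(-27) + M(A(1, -3)) = 57*(-27) + (3/2 - 1*1) = -1539 + (3/2 - 1) = -1539 + ½ = -3077/2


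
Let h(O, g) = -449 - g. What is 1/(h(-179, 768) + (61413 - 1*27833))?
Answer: 1/32363 ≈ 3.0899e-5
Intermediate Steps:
1/(h(-179, 768) + (61413 - 1*27833)) = 1/((-449 - 1*768) + (61413 - 1*27833)) = 1/((-449 - 768) + (61413 - 27833)) = 1/(-1217 + 33580) = 1/32363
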